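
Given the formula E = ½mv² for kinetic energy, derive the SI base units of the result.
Units of each symbol in E = ½mv²:
  m (mass): kg
  v (speed): m/s  → to the power 2, contributes m²/s²
  The factor ½ is dimensionless.

Multiplying the contributions: [kg] · [m²/s²]
Adding exponents of each base unit: kg: 1, m: 2, s: -2
SI base units of kinetic energy: kg·m²/s²

Answer: kg·m²/s²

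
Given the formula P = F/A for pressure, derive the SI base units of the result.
Units of each symbol in P = F/A:
  F (force): kg·m/s²
  A (area): m²  → in the denominator, contributes 1/m²

Multiplying the contributions: [kg·m/s²] · [1/m²]
Adding exponents of each base unit: kg: 1, m: -1, s: -2
SI base units of pressure: kg/(m·s²)

Answer: kg/(m·s²)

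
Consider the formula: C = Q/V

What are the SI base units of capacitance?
Units of each symbol in C = Q/V:
  Q (charge, in coulombs): s·A
  V (voltage, in volts): kg·m²/(s³·A)  → in the denominator, contributes s³·A/(kg·m²)

Multiplying the contributions: [s·A] · [s³·A/(kg·m²)]
Adding exponents of each base unit: kg: -1, m: -2, s: 4, A: 2
SI base units of capacitance: s⁴·A²/(kg·m²)

Answer: s⁴·A²/(kg·m²)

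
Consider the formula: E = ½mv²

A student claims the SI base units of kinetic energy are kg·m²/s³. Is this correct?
Units of each symbol in E = ½mv²:
  m (mass): kg
  v (speed): m/s  → to the power 2, contributes m²/s²
  The factor ½ is dimensionless.

Multiplying the contributions: [kg] · [m²/s²]
Adding exponents of each base unit: kg: 1, m: 2, s: -2
SI base units of kinetic energy: kg·m²/s²

The claimed units kg·m²/s³ (exponents kg: 1, m: 2, s: -3) do not match the derived units kg·m²/s² (exponents kg: 1, m: 2, s: -2), so the claim is incorrect.

Answer: No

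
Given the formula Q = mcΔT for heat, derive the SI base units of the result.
Units of each symbol in Q = mcΔT:
  m (mass): kg
  c (specific heat capacity, in J/(kg·K)): m²/(s²·K)
  ΔT (temperature change): K

Multiplying the contributions: [kg] · [m²/(s²·K)] · [K]
Adding exponents of each base unit: kg: 1, m: 2, s: -2
SI base units of heat: kg·m²/s²

Answer: kg·m²/s²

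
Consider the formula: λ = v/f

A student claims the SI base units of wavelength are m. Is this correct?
Units of each symbol in λ = v/f:
  v (wave speed): m/s
  f (frequency): 1/s  → in the denominator, contributes s

Multiplying the contributions: [m/s] · [s]
Adding exponents of each base unit: m: 1
SI base units of wavelength: m

The claimed units m match the derived units, so the claim is correct.

Answer: Yes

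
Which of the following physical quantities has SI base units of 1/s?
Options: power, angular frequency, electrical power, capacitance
Checking the SI base units of each option:
  power (P = W/t): kg·m²/s³  ✗
  angular frequency (ω = 2πf): 1/s  ✓ matches
  electrical power (P = IV): kg·m²/s³  ✗
  capacitance (C = Q/V): s⁴·A²/(kg·m²)  ✗

Only angular frequency has units 1/s.

Answer: angular frequency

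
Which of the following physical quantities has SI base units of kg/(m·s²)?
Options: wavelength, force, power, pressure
Checking the SI base units of each option:
  wavelength (λ = v/f): m  ✗
  force (F = ma): kg·m/s²  ✗
  power (P = W/t): kg·m²/s³  ✗
  pressure (P = F/A): kg/(m·s²)  ✓ matches

Only pressure has units kg/(m·s²).

Answer: pressure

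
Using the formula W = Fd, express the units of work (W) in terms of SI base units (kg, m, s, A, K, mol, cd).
Units of each symbol in W = Fd:
  F (force): kg·m/s²
  d (displacement): m

Multiplying the contributions: [kg·m/s²] · [m]
Adding exponents of each base unit: kg: 1, m: 2, s: -2
SI base units of work: kg·m²/s²

Answer: kg·m²/s²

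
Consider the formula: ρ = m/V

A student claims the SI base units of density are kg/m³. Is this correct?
Units of each symbol in ρ = m/V:
  m (mass): kg
  V (volume): m³  → in the denominator, contributes 1/m³

Multiplying the contributions: [kg] · [1/m³]
Adding exponents of each base unit: kg: 1, m: -3
SI base units of density: kg/m³

The claimed units kg/m³ match the derived units, so the claim is correct.

Answer: Yes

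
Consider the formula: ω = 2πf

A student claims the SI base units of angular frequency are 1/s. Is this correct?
Units of each symbol in ω = 2πf:
  f (frequency): 1/s
  The factor 2π is dimensionless.

Multiplying the contributions: [1/s]
Adding exponents of each base unit: s: -1
SI base units of angular frequency: 1/s

The claimed units 1/s match the derived units, so the claim is correct.

Answer: Yes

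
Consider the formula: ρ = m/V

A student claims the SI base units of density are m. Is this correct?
Units of each symbol in ρ = m/V:
  m (mass): kg
  V (volume): m³  → in the denominator, contributes 1/m³

Multiplying the contributions: [kg] · [1/m³]
Adding exponents of each base unit: kg: 1, m: -3
SI base units of density: kg/m³

The claimed units m (exponents m: 1) do not match the derived units kg/m³ (exponents kg: 1, m: -3), so the claim is incorrect.

Answer: No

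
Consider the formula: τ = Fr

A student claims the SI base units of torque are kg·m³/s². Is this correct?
Units of each symbol in τ = Fr:
  F (force): kg·m/s²
  r (lever arm): m

Multiplying the contributions: [kg·m/s²] · [m]
Adding exponents of each base unit: kg: 1, m: 2, s: -2
SI base units of torque: kg·m²/s²

The claimed units kg·m³/s² (exponents kg: 1, m: 3, s: -2) do not match the derived units kg·m²/s² (exponents kg: 1, m: 2, s: -2), so the claim is incorrect.

Answer: No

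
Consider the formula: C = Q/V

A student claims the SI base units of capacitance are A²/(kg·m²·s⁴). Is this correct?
Units of each symbol in C = Q/V:
  Q (charge, in coulombs): s·A
  V (voltage, in volts): kg·m²/(s³·A)  → in the denominator, contributes s³·A/(kg·m²)

Multiplying the contributions: [s·A] · [s³·A/(kg·m²)]
Adding exponents of each base unit: kg: -1, m: -2, s: 4, A: 2
SI base units of capacitance: s⁴·A²/(kg·m²)

The claimed units A²/(kg·m²·s⁴) (exponents kg: -1, m: -2, s: -4, A: 2) do not match the derived units s⁴·A²/(kg·m²) (exponents kg: -1, m: -2, s: 4, A: 2), so the claim is incorrect.

Answer: No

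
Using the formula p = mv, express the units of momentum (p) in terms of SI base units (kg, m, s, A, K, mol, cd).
Units of each symbol in p = mv:
  m (mass): kg
  v (velocity): m/s

Multiplying the contributions: [kg] · [m/s]
Adding exponents of each base unit: kg: 1, m: 1, s: -1
SI base units of momentum: kg·m/s

Answer: kg·m/s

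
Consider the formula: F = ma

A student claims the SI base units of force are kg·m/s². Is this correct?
Units of each symbol in F = ma:
  m (mass): kg
  a (acceleration): m/s²

Multiplying the contributions: [kg] · [m/s²]
Adding exponents of each base unit: kg: 1, m: 1, s: -2
SI base units of force: kg·m/s²

The claimed units kg·m/s² match the derived units, so the claim is correct.

Answer: Yes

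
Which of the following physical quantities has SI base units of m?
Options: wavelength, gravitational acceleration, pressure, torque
Checking the SI base units of each option:
  wavelength (λ = v/f): m  ✓ matches
  gravitational acceleration (g = GM/r²): m/s²  ✗
  pressure (P = F/A): kg/(m·s²)  ✗
  torque (τ = Fr): kg·m²/s²  ✗

Only wavelength has units m.

Answer: wavelength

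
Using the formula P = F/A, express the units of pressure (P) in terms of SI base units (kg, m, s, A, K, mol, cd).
Units of each symbol in P = F/A:
  F (force): kg·m/s²
  A (area): m²  → in the denominator, contributes 1/m²

Multiplying the contributions: [kg·m/s²] · [1/m²]
Adding exponents of each base unit: kg: 1, m: -1, s: -2
SI base units of pressure: kg/(m·s²)

Answer: kg/(m·s²)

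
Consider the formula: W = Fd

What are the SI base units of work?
Units of each symbol in W = Fd:
  F (force): kg·m/s²
  d (displacement): m

Multiplying the contributions: [kg·m/s²] · [m]
Adding exponents of each base unit: kg: 1, m: 2, s: -2
SI base units of work: kg·m²/s²

Answer: kg·m²/s²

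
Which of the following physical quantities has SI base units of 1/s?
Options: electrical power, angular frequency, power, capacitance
Checking the SI base units of each option:
  electrical power (P = IV): kg·m²/s³  ✗
  angular frequency (ω = 2πf): 1/s  ✓ matches
  power (P = W/t): kg·m²/s³  ✗
  capacitance (C = Q/V): s⁴·A²/(kg·m²)  ✗

Only angular frequency has units 1/s.

Answer: angular frequency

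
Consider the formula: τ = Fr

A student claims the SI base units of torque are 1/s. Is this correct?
Units of each symbol in τ = Fr:
  F (force): kg·m/s²
  r (lever arm): m

Multiplying the contributions: [kg·m/s²] · [m]
Adding exponents of each base unit: kg: 1, m: 2, s: -2
SI base units of torque: kg·m²/s²

The claimed units 1/s (exponents s: -1) do not match the derived units kg·m²/s² (exponents kg: 1, m: 2, s: -2), so the claim is incorrect.

Answer: No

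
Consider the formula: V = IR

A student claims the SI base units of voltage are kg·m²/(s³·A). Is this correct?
Units of each symbol in V = IR:
  I (current): A
  R (resistance, in ohms): kg·m²/(s³·A²)

Multiplying the contributions: [A] · [kg·m²/(s³·A²)]
Adding exponents of each base unit: kg: 1, m: 2, s: -3, A: -1
SI base units of voltage: kg·m²/(s³·A)

The claimed units kg·m²/(s³·A) match the derived units, so the claim is correct.

Answer: Yes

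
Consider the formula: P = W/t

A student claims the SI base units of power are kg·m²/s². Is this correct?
Units of each symbol in P = W/t:
  W (work): kg·m²/s²
  t (time): s  → in the denominator, contributes 1/s

Multiplying the contributions: [kg·m²/s²] · [1/s]
Adding exponents of each base unit: kg: 1, m: 2, s: -3
SI base units of power: kg·m²/s³

The claimed units kg·m²/s² (exponents kg: 1, m: 2, s: -2) do not match the derived units kg·m²/s³ (exponents kg: 1, m: 2, s: -3), so the claim is incorrect.

Answer: No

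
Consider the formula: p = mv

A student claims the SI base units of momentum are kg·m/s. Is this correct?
Units of each symbol in p = mv:
  m (mass): kg
  v (velocity): m/s

Multiplying the contributions: [kg] · [m/s]
Adding exponents of each base unit: kg: 1, m: 1, s: -1
SI base units of momentum: kg·m/s

The claimed units kg·m/s match the derived units, so the claim is correct.

Answer: Yes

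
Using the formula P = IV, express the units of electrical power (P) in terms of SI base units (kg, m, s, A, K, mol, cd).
Units of each symbol in P = IV:
  I (current): A
  V (voltage, in volts): kg·m²/(s³·A)

Multiplying the contributions: [A] · [kg·m²/(s³·A)]
Adding exponents of each base unit: kg: 1, m: 2, s: -3
SI base units of electrical power: kg·m²/s³

Answer: kg·m²/s³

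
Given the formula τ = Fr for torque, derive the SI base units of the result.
Units of each symbol in τ = Fr:
  F (force): kg·m/s²
  r (lever arm): m

Multiplying the contributions: [kg·m/s²] · [m]
Adding exponents of each base unit: kg: 1, m: 2, s: -2
SI base units of torque: kg·m²/s²

Answer: kg·m²/s²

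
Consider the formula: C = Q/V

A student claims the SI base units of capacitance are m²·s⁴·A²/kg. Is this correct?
Units of each symbol in C = Q/V:
  Q (charge, in coulombs): s·A
  V (voltage, in volts): kg·m²/(s³·A)  → in the denominator, contributes s³·A/(kg·m²)

Multiplying the contributions: [s·A] · [s³·A/(kg·m²)]
Adding exponents of each base unit: kg: -1, m: -2, s: 4, A: 2
SI base units of capacitance: s⁴·A²/(kg·m²)

The claimed units m²·s⁴·A²/kg (exponents kg: -1, m: 2, s: 4, A: 2) do not match the derived units s⁴·A²/(kg·m²) (exponents kg: -1, m: -2, s: 4, A: 2), so the claim is incorrect.

Answer: No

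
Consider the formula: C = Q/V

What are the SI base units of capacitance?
Units of each symbol in C = Q/V:
  Q (charge, in coulombs): s·A
  V (voltage, in volts): kg·m²/(s³·A)  → in the denominator, contributes s³·A/(kg·m²)

Multiplying the contributions: [s·A] · [s³·A/(kg·m²)]
Adding exponents of each base unit: kg: -1, m: -2, s: 4, A: 2
SI base units of capacitance: s⁴·A²/(kg·m²)

Answer: s⁴·A²/(kg·m²)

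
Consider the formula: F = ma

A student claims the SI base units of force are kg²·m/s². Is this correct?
Units of each symbol in F = ma:
  m (mass): kg
  a (acceleration): m/s²

Multiplying the contributions: [kg] · [m/s²]
Adding exponents of each base unit: kg: 1, m: 1, s: -2
SI base units of force: kg·m/s²

The claimed units kg²·m/s² (exponents kg: 2, m: 1, s: -2) do not match the derived units kg·m/s² (exponents kg: 1, m: 1, s: -2), so the claim is incorrect.

Answer: No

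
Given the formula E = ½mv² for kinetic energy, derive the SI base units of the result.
Units of each symbol in E = ½mv²:
  m (mass): kg
  v (speed): m/s  → to the power 2, contributes m²/s²
  The factor ½ is dimensionless.

Multiplying the contributions: [kg] · [m²/s²]
Adding exponents of each base unit: kg: 1, m: 2, s: -2
SI base units of kinetic energy: kg·m²/s²

Answer: kg·m²/s²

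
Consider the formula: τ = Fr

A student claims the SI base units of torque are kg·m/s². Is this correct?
Units of each symbol in τ = Fr:
  F (force): kg·m/s²
  r (lever arm): m

Multiplying the contributions: [kg·m/s²] · [m]
Adding exponents of each base unit: kg: 1, m: 2, s: -2
SI base units of torque: kg·m²/s²

The claimed units kg·m/s² (exponents kg: 1, m: 1, s: -2) do not match the derived units kg·m²/s² (exponents kg: 1, m: 2, s: -2), so the claim is incorrect.

Answer: No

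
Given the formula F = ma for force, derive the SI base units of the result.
Units of each symbol in F = ma:
  m (mass): kg
  a (acceleration): m/s²

Multiplying the contributions: [kg] · [m/s²]
Adding exponents of each base unit: kg: 1, m: 1, s: -2
SI base units of force: kg·m/s²

Answer: kg·m/s²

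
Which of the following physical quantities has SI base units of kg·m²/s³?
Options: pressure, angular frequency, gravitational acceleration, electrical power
Checking the SI base units of each option:
  pressure (P = F/A): kg/(m·s²)  ✗
  angular frequency (ω = 2πf): 1/s  ✗
  gravitational acceleration (g = GM/r²): m/s²  ✗
  electrical power (P = IV): kg·m²/s³  ✓ matches

Only electrical power has units kg·m²/s³.

Answer: electrical power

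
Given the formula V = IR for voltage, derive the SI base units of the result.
Units of each symbol in V = IR:
  I (current): A
  R (resistance, in ohms): kg·m²/(s³·A²)

Multiplying the contributions: [A] · [kg·m²/(s³·A²)]
Adding exponents of each base unit: kg: 1, m: 2, s: -3, A: -1
SI base units of voltage: kg·m²/(s³·A)

Answer: kg·m²/(s³·A)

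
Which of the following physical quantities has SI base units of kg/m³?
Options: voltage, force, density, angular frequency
Checking the SI base units of each option:
  voltage (V = IR): kg·m²/(s³·A)  ✗
  force (F = ma): kg·m/s²  ✗
  density (ρ = m/V): kg/m³  ✓ matches
  angular frequency (ω = 2πf): 1/s  ✗

Only density has units kg/m³.

Answer: density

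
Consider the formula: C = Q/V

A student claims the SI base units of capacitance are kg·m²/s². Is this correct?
Units of each symbol in C = Q/V:
  Q (charge, in coulombs): s·A
  V (voltage, in volts): kg·m²/(s³·A)  → in the denominator, contributes s³·A/(kg·m²)

Multiplying the contributions: [s·A] · [s³·A/(kg·m²)]
Adding exponents of each base unit: kg: -1, m: -2, s: 4, A: 2
SI base units of capacitance: s⁴·A²/(kg·m²)

The claimed units kg·m²/s² (exponents kg: 1, m: 2, s: -2) do not match the derived units s⁴·A²/(kg·m²) (exponents kg: -1, m: -2, s: 4, A: 2), so the claim is incorrect.

Answer: No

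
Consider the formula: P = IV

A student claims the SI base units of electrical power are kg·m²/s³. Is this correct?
Units of each symbol in P = IV:
  I (current): A
  V (voltage, in volts): kg·m²/(s³·A)

Multiplying the contributions: [A] · [kg·m²/(s³·A)]
Adding exponents of each base unit: kg: 1, m: 2, s: -3
SI base units of electrical power: kg·m²/s³

The claimed units kg·m²/s³ match the derived units, so the claim is correct.

Answer: Yes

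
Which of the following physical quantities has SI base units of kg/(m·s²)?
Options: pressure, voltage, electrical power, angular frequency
Checking the SI base units of each option:
  pressure (P = F/A): kg/(m·s²)  ✓ matches
  voltage (V = IR): kg·m²/(s³·A)  ✗
  electrical power (P = IV): kg·m²/s³  ✗
  angular frequency (ω = 2πf): 1/s  ✗

Only pressure has units kg/(m·s²).

Answer: pressure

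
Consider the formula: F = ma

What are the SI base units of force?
Units of each symbol in F = ma:
  m (mass): kg
  a (acceleration): m/s²

Multiplying the contributions: [kg] · [m/s²]
Adding exponents of each base unit: kg: 1, m: 1, s: -2
SI base units of force: kg·m/s²

Answer: kg·m/s²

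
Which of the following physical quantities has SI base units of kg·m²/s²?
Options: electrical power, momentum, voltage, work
Checking the SI base units of each option:
  electrical power (P = IV): kg·m²/s³  ✗
  momentum (p = mv): kg·m/s  ✗
  voltage (V = IR): kg·m²/(s³·A)  ✗
  work (W = Fd): kg·m²/s²  ✓ matches

Only work has units kg·m²/s².

Answer: work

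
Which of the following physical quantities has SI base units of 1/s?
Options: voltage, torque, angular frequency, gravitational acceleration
Checking the SI base units of each option:
  voltage (V = IR): kg·m²/(s³·A)  ✗
  torque (τ = Fr): kg·m²/s²  ✗
  angular frequency (ω = 2πf): 1/s  ✓ matches
  gravitational acceleration (g = GM/r²): m/s²  ✗

Only angular frequency has units 1/s.

Answer: angular frequency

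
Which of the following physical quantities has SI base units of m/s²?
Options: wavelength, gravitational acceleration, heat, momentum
Checking the SI base units of each option:
  wavelength (λ = v/f): m  ✗
  gravitational acceleration (g = GM/r²): m/s²  ✓ matches
  heat (Q = mcΔT): kg·m²/s²  ✗
  momentum (p = mv): kg·m/s  ✗

Only gravitational acceleration has units m/s².

Answer: gravitational acceleration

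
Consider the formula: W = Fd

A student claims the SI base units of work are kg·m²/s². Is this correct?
Units of each symbol in W = Fd:
  F (force): kg·m/s²
  d (displacement): m

Multiplying the contributions: [kg·m/s²] · [m]
Adding exponents of each base unit: kg: 1, m: 2, s: -2
SI base units of work: kg·m²/s²

The claimed units kg·m²/s² match the derived units, so the claim is correct.

Answer: Yes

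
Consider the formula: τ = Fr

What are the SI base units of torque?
Units of each symbol in τ = Fr:
  F (force): kg·m/s²
  r (lever arm): m

Multiplying the contributions: [kg·m/s²] · [m]
Adding exponents of each base unit: kg: 1, m: 2, s: -2
SI base units of torque: kg·m²/s²

Answer: kg·m²/s²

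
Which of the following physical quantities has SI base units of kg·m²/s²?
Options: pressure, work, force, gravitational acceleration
Checking the SI base units of each option:
  pressure (P = F/A): kg/(m·s²)  ✗
  work (W = Fd): kg·m²/s²  ✓ matches
  force (F = ma): kg·m/s²  ✗
  gravitational acceleration (g = GM/r²): m/s²  ✗

Only work has units kg·m²/s².

Answer: work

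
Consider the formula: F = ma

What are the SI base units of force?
Units of each symbol in F = ma:
  m (mass): kg
  a (acceleration): m/s²

Multiplying the contributions: [kg] · [m/s²]
Adding exponents of each base unit: kg: 1, m: 1, s: -2
SI base units of force: kg·m/s²

Answer: kg·m/s²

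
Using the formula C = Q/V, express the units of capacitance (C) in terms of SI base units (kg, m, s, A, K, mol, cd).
Units of each symbol in C = Q/V:
  Q (charge, in coulombs): s·A
  V (voltage, in volts): kg·m²/(s³·A)  → in the denominator, contributes s³·A/(kg·m²)

Multiplying the contributions: [s·A] · [s³·A/(kg·m²)]
Adding exponents of each base unit: kg: -1, m: -2, s: 4, A: 2
SI base units of capacitance: s⁴·A²/(kg·m²)

Answer: s⁴·A²/(kg·m²)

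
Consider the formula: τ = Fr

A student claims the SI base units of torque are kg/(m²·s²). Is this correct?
Units of each symbol in τ = Fr:
  F (force): kg·m/s²
  r (lever arm): m

Multiplying the contributions: [kg·m/s²] · [m]
Adding exponents of each base unit: kg: 1, m: 2, s: -2
SI base units of torque: kg·m²/s²

The claimed units kg/(m²·s²) (exponents kg: 1, m: -2, s: -2) do not match the derived units kg·m²/s² (exponents kg: 1, m: 2, s: -2), so the claim is incorrect.

Answer: No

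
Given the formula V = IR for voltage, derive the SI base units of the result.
Units of each symbol in V = IR:
  I (current): A
  R (resistance, in ohms): kg·m²/(s³·A²)

Multiplying the contributions: [A] · [kg·m²/(s³·A²)]
Adding exponents of each base unit: kg: 1, m: 2, s: -3, A: -1
SI base units of voltage: kg·m²/(s³·A)

Answer: kg·m²/(s³·A)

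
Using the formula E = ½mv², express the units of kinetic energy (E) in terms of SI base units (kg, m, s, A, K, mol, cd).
Units of each symbol in E = ½mv²:
  m (mass): kg
  v (speed): m/s  → to the power 2, contributes m²/s²
  The factor ½ is dimensionless.

Multiplying the contributions: [kg] · [m²/s²]
Adding exponents of each base unit: kg: 1, m: 2, s: -2
SI base units of kinetic energy: kg·m²/s²

Answer: kg·m²/s²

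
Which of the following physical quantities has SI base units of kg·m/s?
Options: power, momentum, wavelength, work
Checking the SI base units of each option:
  power (P = W/t): kg·m²/s³  ✗
  momentum (p = mv): kg·m/s  ✓ matches
  wavelength (λ = v/f): m  ✗
  work (W = Fd): kg·m²/s²  ✗

Only momentum has units kg·m/s.

Answer: momentum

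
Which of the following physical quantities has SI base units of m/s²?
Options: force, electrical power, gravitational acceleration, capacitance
Checking the SI base units of each option:
  force (F = ma): kg·m/s²  ✗
  electrical power (P = IV): kg·m²/s³  ✗
  gravitational acceleration (g = GM/r²): m/s²  ✓ matches
  capacitance (C = Q/V): s⁴·A²/(kg·m²)  ✗

Only gravitational acceleration has units m/s².

Answer: gravitational acceleration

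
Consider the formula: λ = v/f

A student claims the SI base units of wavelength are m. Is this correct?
Units of each symbol in λ = v/f:
  v (wave speed): m/s
  f (frequency): 1/s  → in the denominator, contributes s

Multiplying the contributions: [m/s] · [s]
Adding exponents of each base unit: m: 1
SI base units of wavelength: m

The claimed units m match the derived units, so the claim is correct.

Answer: Yes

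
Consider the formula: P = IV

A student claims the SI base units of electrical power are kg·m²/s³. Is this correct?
Units of each symbol in P = IV:
  I (current): A
  V (voltage, in volts): kg·m²/(s³·A)

Multiplying the contributions: [A] · [kg·m²/(s³·A)]
Adding exponents of each base unit: kg: 1, m: 2, s: -3
SI base units of electrical power: kg·m²/s³

The claimed units kg·m²/s³ match the derived units, so the claim is correct.

Answer: Yes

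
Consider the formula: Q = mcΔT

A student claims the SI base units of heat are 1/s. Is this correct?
Units of each symbol in Q = mcΔT:
  m (mass): kg
  c (specific heat capacity, in J/(kg·K)): m²/(s²·K)
  ΔT (temperature change): K

Multiplying the contributions: [kg] · [m²/(s²·K)] · [K]
Adding exponents of each base unit: kg: 1, m: 2, s: -2
SI base units of heat: kg·m²/s²

The claimed units 1/s (exponents s: -1) do not match the derived units kg·m²/s² (exponents kg: 1, m: 2, s: -2), so the claim is incorrect.

Answer: No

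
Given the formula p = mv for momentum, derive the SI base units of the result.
Units of each symbol in p = mv:
  m (mass): kg
  v (velocity): m/s

Multiplying the contributions: [kg] · [m/s]
Adding exponents of each base unit: kg: 1, m: 1, s: -1
SI base units of momentum: kg·m/s

Answer: kg·m/s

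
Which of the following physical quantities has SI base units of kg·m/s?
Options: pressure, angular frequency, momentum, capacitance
Checking the SI base units of each option:
  pressure (P = F/A): kg/(m·s²)  ✗
  angular frequency (ω = 2πf): 1/s  ✗
  momentum (p = mv): kg·m/s  ✓ matches
  capacitance (C = Q/V): s⁴·A²/(kg·m²)  ✗

Only momentum has units kg·m/s.

Answer: momentum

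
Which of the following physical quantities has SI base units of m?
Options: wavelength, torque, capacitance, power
Checking the SI base units of each option:
  wavelength (λ = v/f): m  ✓ matches
  torque (τ = Fr): kg·m²/s²  ✗
  capacitance (C = Q/V): s⁴·A²/(kg·m²)  ✗
  power (P = W/t): kg·m²/s³  ✗

Only wavelength has units m.

Answer: wavelength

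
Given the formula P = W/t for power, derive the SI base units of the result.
Units of each symbol in P = W/t:
  W (work): kg·m²/s²
  t (time): s  → in the denominator, contributes 1/s

Multiplying the contributions: [kg·m²/s²] · [1/s]
Adding exponents of each base unit: kg: 1, m: 2, s: -3
SI base units of power: kg·m²/s³

Answer: kg·m²/s³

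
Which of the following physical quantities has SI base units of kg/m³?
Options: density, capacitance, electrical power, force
Checking the SI base units of each option:
  density (ρ = m/V): kg/m³  ✓ matches
  capacitance (C = Q/V): s⁴·A²/(kg·m²)  ✗
  electrical power (P = IV): kg·m²/s³  ✗
  force (F = ma): kg·m/s²  ✗

Only density has units kg/m³.

Answer: density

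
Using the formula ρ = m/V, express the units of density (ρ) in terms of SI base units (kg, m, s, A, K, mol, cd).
Units of each symbol in ρ = m/V:
  m (mass): kg
  V (volume): m³  → in the denominator, contributes 1/m³

Multiplying the contributions: [kg] · [1/m³]
Adding exponents of each base unit: kg: 1, m: -3
SI base units of density: kg/m³

Answer: kg/m³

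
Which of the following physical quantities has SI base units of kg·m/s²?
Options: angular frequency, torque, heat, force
Checking the SI base units of each option:
  angular frequency (ω = 2πf): 1/s  ✗
  torque (τ = Fr): kg·m²/s²  ✗
  heat (Q = mcΔT): kg·m²/s²  ✗
  force (F = ma): kg·m/s²  ✓ matches

Only force has units kg·m/s².

Answer: force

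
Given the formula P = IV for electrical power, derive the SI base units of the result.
Units of each symbol in P = IV:
  I (current): A
  V (voltage, in volts): kg·m²/(s³·A)

Multiplying the contributions: [A] · [kg·m²/(s³·A)]
Adding exponents of each base unit: kg: 1, m: 2, s: -3
SI base units of electrical power: kg·m²/s³

Answer: kg·m²/s³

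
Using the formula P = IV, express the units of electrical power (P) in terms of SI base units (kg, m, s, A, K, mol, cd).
Units of each symbol in P = IV:
  I (current): A
  V (voltage, in volts): kg·m²/(s³·A)

Multiplying the contributions: [A] · [kg·m²/(s³·A)]
Adding exponents of each base unit: kg: 1, m: 2, s: -3
SI base units of electrical power: kg·m²/s³

Answer: kg·m²/s³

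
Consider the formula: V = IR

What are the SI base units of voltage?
Units of each symbol in V = IR:
  I (current): A
  R (resistance, in ohms): kg·m²/(s³·A²)

Multiplying the contributions: [A] · [kg·m²/(s³·A²)]
Adding exponents of each base unit: kg: 1, m: 2, s: -3, A: -1
SI base units of voltage: kg·m²/(s³·A)

Answer: kg·m²/(s³·A)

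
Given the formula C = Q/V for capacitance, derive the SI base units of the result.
Units of each symbol in C = Q/V:
  Q (charge, in coulombs): s·A
  V (voltage, in volts): kg·m²/(s³·A)  → in the denominator, contributes s³·A/(kg·m²)

Multiplying the contributions: [s·A] · [s³·A/(kg·m²)]
Adding exponents of each base unit: kg: -1, m: -2, s: 4, A: 2
SI base units of capacitance: s⁴·A²/(kg·m²)

Answer: s⁴·A²/(kg·m²)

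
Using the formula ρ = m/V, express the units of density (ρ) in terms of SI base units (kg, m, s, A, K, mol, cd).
Units of each symbol in ρ = m/V:
  m (mass): kg
  V (volume): m³  → in the denominator, contributes 1/m³

Multiplying the contributions: [kg] · [1/m³]
Adding exponents of each base unit: kg: 1, m: -3
SI base units of density: kg/m³

Answer: kg/m³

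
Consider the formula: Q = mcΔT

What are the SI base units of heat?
Units of each symbol in Q = mcΔT:
  m (mass): kg
  c (specific heat capacity, in J/(kg·K)): m²/(s²·K)
  ΔT (temperature change): K

Multiplying the contributions: [kg] · [m²/(s²·K)] · [K]
Adding exponents of each base unit: kg: 1, m: 2, s: -2
SI base units of heat: kg·m²/s²

Answer: kg·m²/s²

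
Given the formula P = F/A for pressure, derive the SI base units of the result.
Units of each symbol in P = F/A:
  F (force): kg·m/s²
  A (area): m²  → in the denominator, contributes 1/m²

Multiplying the contributions: [kg·m/s²] · [1/m²]
Adding exponents of each base unit: kg: 1, m: -1, s: -2
SI base units of pressure: kg/(m·s²)

Answer: kg/(m·s²)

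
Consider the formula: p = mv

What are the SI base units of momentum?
Units of each symbol in p = mv:
  m (mass): kg
  v (velocity): m/s

Multiplying the contributions: [kg] · [m/s]
Adding exponents of each base unit: kg: 1, m: 1, s: -1
SI base units of momentum: kg·m/s

Answer: kg·m/s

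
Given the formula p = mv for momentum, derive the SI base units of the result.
Units of each symbol in p = mv:
  m (mass): kg
  v (velocity): m/s

Multiplying the contributions: [kg] · [m/s]
Adding exponents of each base unit: kg: 1, m: 1, s: -1
SI base units of momentum: kg·m/s

Answer: kg·m/s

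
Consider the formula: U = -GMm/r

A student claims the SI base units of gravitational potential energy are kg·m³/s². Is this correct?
Units of each symbol in U = -GMm/r:
  G (gravitational constant): m³/(kg·s²)
  M (mass): kg
  m (mass): kg
  r (distance): m  → in the denominator, contributes 1/m
  The minus sign does not affect the units.

Multiplying the contributions: [m³/(kg·s²)] · [kg] · [kg] · [1/m]
Adding exponents of each base unit: kg: 1, m: 2, s: -2
SI base units of gravitational potential energy: kg·m²/s²

The claimed units kg·m³/s² (exponents kg: 1, m: 3, s: -2) do not match the derived units kg·m²/s² (exponents kg: 1, m: 2, s: -2), so the claim is incorrect.

Answer: No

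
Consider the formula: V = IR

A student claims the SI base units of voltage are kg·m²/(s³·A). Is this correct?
Units of each symbol in V = IR:
  I (current): A
  R (resistance, in ohms): kg·m²/(s³·A²)

Multiplying the contributions: [A] · [kg·m²/(s³·A²)]
Adding exponents of each base unit: kg: 1, m: 2, s: -3, A: -1
SI base units of voltage: kg·m²/(s³·A)

The claimed units kg·m²/(s³·A) match the derived units, so the claim is correct.

Answer: Yes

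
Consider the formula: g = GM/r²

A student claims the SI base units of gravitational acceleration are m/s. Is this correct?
Units of each symbol in g = GM/r²:
  G (gravitational constant): m³/(kg·s²)
  M (mass): kg
  r (distance): m  → to the power 2 in the denominator, contributes 1/m²

Multiplying the contributions: [m³/(kg·s²)] · [kg] · [1/m²]
Adding exponents of each base unit: m: 1, s: -2
SI base units of gravitational acceleration: m/s²

The claimed units m/s (exponents m: 1, s: -1) do not match the derived units m/s² (exponents m: 1, s: -2), so the claim is incorrect.

Answer: No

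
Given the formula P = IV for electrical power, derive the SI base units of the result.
Units of each symbol in P = IV:
  I (current): A
  V (voltage, in volts): kg·m²/(s³·A)

Multiplying the contributions: [A] · [kg·m²/(s³·A)]
Adding exponents of each base unit: kg: 1, m: 2, s: -3
SI base units of electrical power: kg·m²/s³

Answer: kg·m²/s³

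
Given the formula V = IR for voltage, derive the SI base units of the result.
Units of each symbol in V = IR:
  I (current): A
  R (resistance, in ohms): kg·m²/(s³·A²)

Multiplying the contributions: [A] · [kg·m²/(s³·A²)]
Adding exponents of each base unit: kg: 1, m: 2, s: -3, A: -1
SI base units of voltage: kg·m²/(s³·A)

Answer: kg·m²/(s³·A)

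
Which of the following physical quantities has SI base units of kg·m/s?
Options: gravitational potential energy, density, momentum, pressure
Checking the SI base units of each option:
  gravitational potential energy (U = -GMm/r): kg·m²/s²  ✗
  density (ρ = m/V): kg/m³  ✗
  momentum (p = mv): kg·m/s  ✓ matches
  pressure (P = F/A): kg/(m·s²)  ✗

Only momentum has units kg·m/s.

Answer: momentum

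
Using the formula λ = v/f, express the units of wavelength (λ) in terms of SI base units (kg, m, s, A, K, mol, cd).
Units of each symbol in λ = v/f:
  v (wave speed): m/s
  f (frequency): 1/s  → in the denominator, contributes s

Multiplying the contributions: [m/s] · [s]
Adding exponents of each base unit: m: 1
SI base units of wavelength: m

Answer: m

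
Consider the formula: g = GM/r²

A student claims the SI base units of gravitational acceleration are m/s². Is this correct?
Units of each symbol in g = GM/r²:
  G (gravitational constant): m³/(kg·s²)
  M (mass): kg
  r (distance): m  → to the power 2 in the denominator, contributes 1/m²

Multiplying the contributions: [m³/(kg·s²)] · [kg] · [1/m²]
Adding exponents of each base unit: m: 1, s: -2
SI base units of gravitational acceleration: m/s²

The claimed units m/s² match the derived units, so the claim is correct.

Answer: Yes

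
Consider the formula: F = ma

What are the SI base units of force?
Units of each symbol in F = ma:
  m (mass): kg
  a (acceleration): m/s²

Multiplying the contributions: [kg] · [m/s²]
Adding exponents of each base unit: kg: 1, m: 1, s: -2
SI base units of force: kg·m/s²

Answer: kg·m/s²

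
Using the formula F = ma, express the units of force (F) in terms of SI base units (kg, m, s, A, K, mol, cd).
Units of each symbol in F = ma:
  m (mass): kg
  a (acceleration): m/s²

Multiplying the contributions: [kg] · [m/s²]
Adding exponents of each base unit: kg: 1, m: 1, s: -2
SI base units of force: kg·m/s²

Answer: kg·m/s²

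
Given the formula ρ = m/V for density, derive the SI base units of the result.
Units of each symbol in ρ = m/V:
  m (mass): kg
  V (volume): m³  → in the denominator, contributes 1/m³

Multiplying the contributions: [kg] · [1/m³]
Adding exponents of each base unit: kg: 1, m: -3
SI base units of density: kg/m³

Answer: kg/m³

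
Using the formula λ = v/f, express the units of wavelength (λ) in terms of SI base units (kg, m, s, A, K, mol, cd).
Units of each symbol in λ = v/f:
  v (wave speed): m/s
  f (frequency): 1/s  → in the denominator, contributes s

Multiplying the contributions: [m/s] · [s]
Adding exponents of each base unit: m: 1
SI base units of wavelength: m

Answer: m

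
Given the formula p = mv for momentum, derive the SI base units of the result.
Units of each symbol in p = mv:
  m (mass): kg
  v (velocity): m/s

Multiplying the contributions: [kg] · [m/s]
Adding exponents of each base unit: kg: 1, m: 1, s: -1
SI base units of momentum: kg·m/s

Answer: kg·m/s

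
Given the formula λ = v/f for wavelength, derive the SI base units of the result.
Units of each symbol in λ = v/f:
  v (wave speed): m/s
  f (frequency): 1/s  → in the denominator, contributes s

Multiplying the contributions: [m/s] · [s]
Adding exponents of each base unit: m: 1
SI base units of wavelength: m

Answer: m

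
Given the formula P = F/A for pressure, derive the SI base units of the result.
Units of each symbol in P = F/A:
  F (force): kg·m/s²
  A (area): m²  → in the denominator, contributes 1/m²

Multiplying the contributions: [kg·m/s²] · [1/m²]
Adding exponents of each base unit: kg: 1, m: -1, s: -2
SI base units of pressure: kg/(m·s²)

Answer: kg/(m·s²)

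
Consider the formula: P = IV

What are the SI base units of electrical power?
Units of each symbol in P = IV:
  I (current): A
  V (voltage, in volts): kg·m²/(s³·A)

Multiplying the contributions: [A] · [kg·m²/(s³·A)]
Adding exponents of each base unit: kg: 1, m: 2, s: -3
SI base units of electrical power: kg·m²/s³

Answer: kg·m²/s³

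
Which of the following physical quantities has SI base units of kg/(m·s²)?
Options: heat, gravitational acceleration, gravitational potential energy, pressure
Checking the SI base units of each option:
  heat (Q = mcΔT): kg·m²/s²  ✗
  gravitational acceleration (g = GM/r²): m/s²  ✗
  gravitational potential energy (U = -GMm/r): kg·m²/s²  ✗
  pressure (P = F/A): kg/(m·s²)  ✓ matches

Only pressure has units kg/(m·s²).

Answer: pressure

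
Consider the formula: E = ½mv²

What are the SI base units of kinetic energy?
Units of each symbol in E = ½mv²:
  m (mass): kg
  v (speed): m/s  → to the power 2, contributes m²/s²
  The factor ½ is dimensionless.

Multiplying the contributions: [kg] · [m²/s²]
Adding exponents of each base unit: kg: 1, m: 2, s: -2
SI base units of kinetic energy: kg·m²/s²

Answer: kg·m²/s²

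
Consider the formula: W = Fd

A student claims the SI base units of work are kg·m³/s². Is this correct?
Units of each symbol in W = Fd:
  F (force): kg·m/s²
  d (displacement): m

Multiplying the contributions: [kg·m/s²] · [m]
Adding exponents of each base unit: kg: 1, m: 2, s: -2
SI base units of work: kg·m²/s²

The claimed units kg·m³/s² (exponents kg: 1, m: 3, s: -2) do not match the derived units kg·m²/s² (exponents kg: 1, m: 2, s: -2), so the claim is incorrect.

Answer: No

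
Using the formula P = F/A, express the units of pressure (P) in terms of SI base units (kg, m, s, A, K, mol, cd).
Units of each symbol in P = F/A:
  F (force): kg·m/s²
  A (area): m²  → in the denominator, contributes 1/m²

Multiplying the contributions: [kg·m/s²] · [1/m²]
Adding exponents of each base unit: kg: 1, m: -1, s: -2
SI base units of pressure: kg/(m·s²)

Answer: kg/(m·s²)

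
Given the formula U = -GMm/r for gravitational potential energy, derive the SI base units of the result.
Units of each symbol in U = -GMm/r:
  G (gravitational constant): m³/(kg·s²)
  M (mass): kg
  m (mass): kg
  r (distance): m  → in the denominator, contributes 1/m
  The minus sign does not affect the units.

Multiplying the contributions: [m³/(kg·s²)] · [kg] · [kg] · [1/m]
Adding exponents of each base unit: kg: 1, m: 2, s: -2
SI base units of gravitational potential energy: kg·m²/s²

Answer: kg·m²/s²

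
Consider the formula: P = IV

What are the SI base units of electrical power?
Units of each symbol in P = IV:
  I (current): A
  V (voltage, in volts): kg·m²/(s³·A)

Multiplying the contributions: [A] · [kg·m²/(s³·A)]
Adding exponents of each base unit: kg: 1, m: 2, s: -3
SI base units of electrical power: kg·m²/s³

Answer: kg·m²/s³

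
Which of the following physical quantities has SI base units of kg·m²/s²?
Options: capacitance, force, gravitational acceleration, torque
Checking the SI base units of each option:
  capacitance (C = Q/V): s⁴·A²/(kg·m²)  ✗
  force (F = ma): kg·m/s²  ✗
  gravitational acceleration (g = GM/r²): m/s²  ✗
  torque (τ = Fr): kg·m²/s²  ✓ matches

Only torque has units kg·m²/s².

Answer: torque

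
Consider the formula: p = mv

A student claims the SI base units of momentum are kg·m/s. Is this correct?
Units of each symbol in p = mv:
  m (mass): kg
  v (velocity): m/s

Multiplying the contributions: [kg] · [m/s]
Adding exponents of each base unit: kg: 1, m: 1, s: -1
SI base units of momentum: kg·m/s

The claimed units kg·m/s match the derived units, so the claim is correct.

Answer: Yes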